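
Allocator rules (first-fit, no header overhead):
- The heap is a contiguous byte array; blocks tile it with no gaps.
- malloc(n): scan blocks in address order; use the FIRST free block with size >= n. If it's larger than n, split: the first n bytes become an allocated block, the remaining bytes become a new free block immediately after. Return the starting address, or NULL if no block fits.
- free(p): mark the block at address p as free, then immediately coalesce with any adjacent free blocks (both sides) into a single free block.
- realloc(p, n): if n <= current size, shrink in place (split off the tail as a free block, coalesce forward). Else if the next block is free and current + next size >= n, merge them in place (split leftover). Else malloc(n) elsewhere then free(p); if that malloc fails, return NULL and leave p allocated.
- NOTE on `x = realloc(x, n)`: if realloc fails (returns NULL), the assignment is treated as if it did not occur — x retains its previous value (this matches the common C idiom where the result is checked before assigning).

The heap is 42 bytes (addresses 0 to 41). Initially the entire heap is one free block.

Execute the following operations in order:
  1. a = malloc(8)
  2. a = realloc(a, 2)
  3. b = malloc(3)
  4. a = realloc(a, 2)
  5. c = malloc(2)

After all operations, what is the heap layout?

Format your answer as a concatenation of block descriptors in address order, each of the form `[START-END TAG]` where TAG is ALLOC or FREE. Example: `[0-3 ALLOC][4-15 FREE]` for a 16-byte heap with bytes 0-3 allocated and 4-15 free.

Answer: [0-1 ALLOC][2-4 ALLOC][5-6 ALLOC][7-41 FREE]

Derivation:
Op 1: a = malloc(8) -> a = 0; heap: [0-7 ALLOC][8-41 FREE]
Op 2: a = realloc(a, 2) -> a = 0; heap: [0-1 ALLOC][2-41 FREE]
Op 3: b = malloc(3) -> b = 2; heap: [0-1 ALLOC][2-4 ALLOC][5-41 FREE]
Op 4: a = realloc(a, 2) -> a = 0; heap: [0-1 ALLOC][2-4 ALLOC][5-41 FREE]
Op 5: c = malloc(2) -> c = 5; heap: [0-1 ALLOC][2-4 ALLOC][5-6 ALLOC][7-41 FREE]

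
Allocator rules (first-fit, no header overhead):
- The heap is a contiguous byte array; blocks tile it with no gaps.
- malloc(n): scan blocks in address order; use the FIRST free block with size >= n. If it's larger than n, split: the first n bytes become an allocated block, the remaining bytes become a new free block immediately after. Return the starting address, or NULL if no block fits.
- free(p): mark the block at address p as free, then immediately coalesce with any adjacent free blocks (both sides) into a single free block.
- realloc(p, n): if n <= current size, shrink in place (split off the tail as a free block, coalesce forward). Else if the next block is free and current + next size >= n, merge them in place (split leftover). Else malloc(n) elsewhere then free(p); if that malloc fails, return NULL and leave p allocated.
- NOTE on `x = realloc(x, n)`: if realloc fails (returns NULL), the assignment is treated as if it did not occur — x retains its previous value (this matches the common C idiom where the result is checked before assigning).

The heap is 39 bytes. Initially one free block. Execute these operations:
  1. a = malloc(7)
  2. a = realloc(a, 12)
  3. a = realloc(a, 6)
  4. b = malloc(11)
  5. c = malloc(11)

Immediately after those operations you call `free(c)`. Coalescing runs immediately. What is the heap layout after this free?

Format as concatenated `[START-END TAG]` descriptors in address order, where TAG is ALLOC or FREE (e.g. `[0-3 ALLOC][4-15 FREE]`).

Op 1: a = malloc(7) -> a = 0; heap: [0-6 ALLOC][7-38 FREE]
Op 2: a = realloc(a, 12) -> a = 0; heap: [0-11 ALLOC][12-38 FREE]
Op 3: a = realloc(a, 6) -> a = 0; heap: [0-5 ALLOC][6-38 FREE]
Op 4: b = malloc(11) -> b = 6; heap: [0-5 ALLOC][6-16 ALLOC][17-38 FREE]
Op 5: c = malloc(11) -> c = 17; heap: [0-5 ALLOC][6-16 ALLOC][17-27 ALLOC][28-38 FREE]
free(c): c = 17 -> block [17-27 ALLOC]; mark free, coalesce with adjacent free neighbors -> [0-5 ALLOC][6-16 ALLOC][17-38 FREE]

Answer: [0-5 ALLOC][6-16 ALLOC][17-38 FREE]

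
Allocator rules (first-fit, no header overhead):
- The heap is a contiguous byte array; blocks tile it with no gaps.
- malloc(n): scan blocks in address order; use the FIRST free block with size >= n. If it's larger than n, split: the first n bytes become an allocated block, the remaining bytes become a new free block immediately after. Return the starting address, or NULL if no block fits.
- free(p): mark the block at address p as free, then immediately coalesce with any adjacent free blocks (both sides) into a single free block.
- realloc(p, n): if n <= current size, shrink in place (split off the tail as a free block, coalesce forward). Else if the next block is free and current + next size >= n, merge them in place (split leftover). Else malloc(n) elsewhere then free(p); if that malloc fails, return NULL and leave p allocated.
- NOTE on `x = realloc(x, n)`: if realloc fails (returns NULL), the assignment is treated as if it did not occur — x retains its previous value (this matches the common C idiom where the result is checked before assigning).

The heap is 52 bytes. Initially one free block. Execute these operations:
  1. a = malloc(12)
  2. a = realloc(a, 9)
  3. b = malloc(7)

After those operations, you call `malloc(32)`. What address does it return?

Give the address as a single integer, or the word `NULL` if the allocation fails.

Op 1: a = malloc(12) -> a = 0; heap: [0-11 ALLOC][12-51 FREE]
Op 2: a = realloc(a, 9) -> a = 0; heap: [0-8 ALLOC][9-51 FREE]
Op 3: b = malloc(7) -> b = 9; heap: [0-8 ALLOC][9-15 ALLOC][16-51 FREE]
malloc(32): first-fit scan over [0-8 ALLOC][9-15 ALLOC][16-51 FREE] -> 16

Answer: 16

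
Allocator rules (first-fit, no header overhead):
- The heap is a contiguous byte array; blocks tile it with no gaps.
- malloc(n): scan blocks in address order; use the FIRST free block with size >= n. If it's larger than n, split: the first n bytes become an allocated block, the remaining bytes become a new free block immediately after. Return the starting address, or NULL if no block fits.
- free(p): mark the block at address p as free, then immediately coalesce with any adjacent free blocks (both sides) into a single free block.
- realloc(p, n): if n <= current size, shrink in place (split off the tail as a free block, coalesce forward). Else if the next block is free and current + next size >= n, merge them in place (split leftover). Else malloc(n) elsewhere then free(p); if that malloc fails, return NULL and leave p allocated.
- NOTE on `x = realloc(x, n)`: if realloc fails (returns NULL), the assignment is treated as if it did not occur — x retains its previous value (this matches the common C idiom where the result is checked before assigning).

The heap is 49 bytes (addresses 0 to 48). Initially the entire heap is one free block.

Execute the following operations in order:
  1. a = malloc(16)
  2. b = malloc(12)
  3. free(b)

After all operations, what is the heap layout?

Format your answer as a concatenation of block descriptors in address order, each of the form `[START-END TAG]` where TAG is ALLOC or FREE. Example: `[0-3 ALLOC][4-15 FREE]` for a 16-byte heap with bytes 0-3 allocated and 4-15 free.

Answer: [0-15 ALLOC][16-48 FREE]

Derivation:
Op 1: a = malloc(16) -> a = 0; heap: [0-15 ALLOC][16-48 FREE]
Op 2: b = malloc(12) -> b = 16; heap: [0-15 ALLOC][16-27 ALLOC][28-48 FREE]
Op 3: free(b) -> (freed b); heap: [0-15 ALLOC][16-48 FREE]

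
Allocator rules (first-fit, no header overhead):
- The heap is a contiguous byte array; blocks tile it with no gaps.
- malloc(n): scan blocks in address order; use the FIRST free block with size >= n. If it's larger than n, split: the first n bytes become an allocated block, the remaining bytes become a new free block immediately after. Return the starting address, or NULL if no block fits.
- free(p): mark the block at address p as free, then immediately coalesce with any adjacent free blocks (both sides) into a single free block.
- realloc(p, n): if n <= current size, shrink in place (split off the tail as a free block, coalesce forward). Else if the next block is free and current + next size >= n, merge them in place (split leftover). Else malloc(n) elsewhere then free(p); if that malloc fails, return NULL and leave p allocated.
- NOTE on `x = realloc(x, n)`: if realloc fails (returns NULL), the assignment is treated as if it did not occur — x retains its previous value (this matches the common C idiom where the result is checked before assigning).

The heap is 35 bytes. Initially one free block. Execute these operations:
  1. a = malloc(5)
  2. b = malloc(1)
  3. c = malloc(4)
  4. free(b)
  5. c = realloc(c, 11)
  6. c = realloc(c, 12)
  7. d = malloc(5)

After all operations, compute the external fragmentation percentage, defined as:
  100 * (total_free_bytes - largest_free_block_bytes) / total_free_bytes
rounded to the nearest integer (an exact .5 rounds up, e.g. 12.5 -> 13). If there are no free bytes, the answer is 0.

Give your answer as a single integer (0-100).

Op 1: a = malloc(5) -> a = 0; heap: [0-4 ALLOC][5-34 FREE]
Op 2: b = malloc(1) -> b = 5; heap: [0-4 ALLOC][5-5 ALLOC][6-34 FREE]
Op 3: c = malloc(4) -> c = 6; heap: [0-4 ALLOC][5-5 ALLOC][6-9 ALLOC][10-34 FREE]
Op 4: free(b) -> (freed b); heap: [0-4 ALLOC][5-5 FREE][6-9 ALLOC][10-34 FREE]
Op 5: c = realloc(c, 11) -> c = 6; heap: [0-4 ALLOC][5-5 FREE][6-16 ALLOC][17-34 FREE]
Op 6: c = realloc(c, 12) -> c = 6; heap: [0-4 ALLOC][5-5 FREE][6-17 ALLOC][18-34 FREE]
Op 7: d = malloc(5) -> d = 18; heap: [0-4 ALLOC][5-5 FREE][6-17 ALLOC][18-22 ALLOC][23-34 FREE]
Free blocks: [1 12] total_free=13 largest=12 -> 100*(13-12)/13 = 100/13 ≈ 7.692 -> rounds to 8

Answer: 8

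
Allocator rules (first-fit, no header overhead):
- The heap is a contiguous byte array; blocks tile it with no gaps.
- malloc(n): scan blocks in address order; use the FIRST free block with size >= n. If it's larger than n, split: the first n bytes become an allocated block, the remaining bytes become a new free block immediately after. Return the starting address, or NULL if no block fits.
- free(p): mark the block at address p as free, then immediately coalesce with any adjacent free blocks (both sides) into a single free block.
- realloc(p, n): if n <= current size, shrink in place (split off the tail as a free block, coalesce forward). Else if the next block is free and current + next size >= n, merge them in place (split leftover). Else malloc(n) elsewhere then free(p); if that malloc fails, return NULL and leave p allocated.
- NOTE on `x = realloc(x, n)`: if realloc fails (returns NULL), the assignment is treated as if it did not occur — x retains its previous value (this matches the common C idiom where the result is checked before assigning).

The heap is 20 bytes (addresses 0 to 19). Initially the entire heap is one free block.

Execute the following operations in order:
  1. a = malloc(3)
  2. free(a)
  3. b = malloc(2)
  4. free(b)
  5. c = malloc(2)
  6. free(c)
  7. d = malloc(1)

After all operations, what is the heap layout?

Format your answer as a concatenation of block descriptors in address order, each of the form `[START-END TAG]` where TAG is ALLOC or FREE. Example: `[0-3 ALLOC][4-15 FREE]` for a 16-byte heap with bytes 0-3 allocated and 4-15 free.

Op 1: a = malloc(3) -> a = 0; heap: [0-2 ALLOC][3-19 FREE]
Op 2: free(a) -> (freed a); heap: [0-19 FREE]
Op 3: b = malloc(2) -> b = 0; heap: [0-1 ALLOC][2-19 FREE]
Op 4: free(b) -> (freed b); heap: [0-19 FREE]
Op 5: c = malloc(2) -> c = 0; heap: [0-1 ALLOC][2-19 FREE]
Op 6: free(c) -> (freed c); heap: [0-19 FREE]
Op 7: d = malloc(1) -> d = 0; heap: [0-0 ALLOC][1-19 FREE]

Answer: [0-0 ALLOC][1-19 FREE]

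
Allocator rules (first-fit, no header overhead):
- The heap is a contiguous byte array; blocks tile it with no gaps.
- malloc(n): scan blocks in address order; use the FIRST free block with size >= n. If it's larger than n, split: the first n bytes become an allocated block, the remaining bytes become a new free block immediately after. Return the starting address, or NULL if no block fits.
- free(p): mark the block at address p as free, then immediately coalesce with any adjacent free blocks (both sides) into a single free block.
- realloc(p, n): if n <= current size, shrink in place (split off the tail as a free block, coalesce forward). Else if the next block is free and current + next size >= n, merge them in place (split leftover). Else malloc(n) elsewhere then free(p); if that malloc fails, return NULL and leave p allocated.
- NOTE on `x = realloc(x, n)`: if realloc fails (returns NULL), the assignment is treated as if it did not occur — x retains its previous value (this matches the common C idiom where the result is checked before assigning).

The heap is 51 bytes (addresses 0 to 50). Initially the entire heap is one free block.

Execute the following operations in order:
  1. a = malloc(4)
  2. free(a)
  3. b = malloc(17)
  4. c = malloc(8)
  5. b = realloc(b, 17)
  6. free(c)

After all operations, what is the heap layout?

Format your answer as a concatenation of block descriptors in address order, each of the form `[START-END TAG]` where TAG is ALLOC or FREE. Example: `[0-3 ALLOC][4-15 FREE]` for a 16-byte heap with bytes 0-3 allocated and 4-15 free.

Op 1: a = malloc(4) -> a = 0; heap: [0-3 ALLOC][4-50 FREE]
Op 2: free(a) -> (freed a); heap: [0-50 FREE]
Op 3: b = malloc(17) -> b = 0; heap: [0-16 ALLOC][17-50 FREE]
Op 4: c = malloc(8) -> c = 17; heap: [0-16 ALLOC][17-24 ALLOC][25-50 FREE]
Op 5: b = realloc(b, 17) -> b = 0; heap: [0-16 ALLOC][17-24 ALLOC][25-50 FREE]
Op 6: free(c) -> (freed c); heap: [0-16 ALLOC][17-50 FREE]

Answer: [0-16 ALLOC][17-50 FREE]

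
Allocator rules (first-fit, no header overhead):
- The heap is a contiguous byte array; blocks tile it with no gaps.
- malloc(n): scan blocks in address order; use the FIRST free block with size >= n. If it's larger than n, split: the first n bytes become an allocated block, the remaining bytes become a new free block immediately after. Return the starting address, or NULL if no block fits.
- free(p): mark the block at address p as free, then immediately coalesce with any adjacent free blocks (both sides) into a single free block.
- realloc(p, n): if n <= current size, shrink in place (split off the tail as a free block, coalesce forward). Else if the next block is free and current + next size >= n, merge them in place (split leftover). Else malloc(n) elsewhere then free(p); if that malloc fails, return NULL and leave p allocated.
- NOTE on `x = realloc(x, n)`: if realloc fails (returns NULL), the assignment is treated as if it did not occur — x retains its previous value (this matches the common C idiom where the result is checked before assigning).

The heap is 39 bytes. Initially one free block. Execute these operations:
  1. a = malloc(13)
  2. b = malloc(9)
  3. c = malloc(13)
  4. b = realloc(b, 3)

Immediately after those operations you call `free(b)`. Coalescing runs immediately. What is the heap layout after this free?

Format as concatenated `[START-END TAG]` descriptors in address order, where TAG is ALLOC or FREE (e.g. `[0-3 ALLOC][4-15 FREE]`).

Op 1: a = malloc(13) -> a = 0; heap: [0-12 ALLOC][13-38 FREE]
Op 2: b = malloc(9) -> b = 13; heap: [0-12 ALLOC][13-21 ALLOC][22-38 FREE]
Op 3: c = malloc(13) -> c = 22; heap: [0-12 ALLOC][13-21 ALLOC][22-34 ALLOC][35-38 FREE]
Op 4: b = realloc(b, 3) -> b = 13; heap: [0-12 ALLOC][13-15 ALLOC][16-21 FREE][22-34 ALLOC][35-38 FREE]
free(b): b = 13 -> block [13-15 ALLOC]; mark free, coalesce with adjacent free neighbors -> [0-12 ALLOC][13-21 FREE][22-34 ALLOC][35-38 FREE]

Answer: [0-12 ALLOC][13-21 FREE][22-34 ALLOC][35-38 FREE]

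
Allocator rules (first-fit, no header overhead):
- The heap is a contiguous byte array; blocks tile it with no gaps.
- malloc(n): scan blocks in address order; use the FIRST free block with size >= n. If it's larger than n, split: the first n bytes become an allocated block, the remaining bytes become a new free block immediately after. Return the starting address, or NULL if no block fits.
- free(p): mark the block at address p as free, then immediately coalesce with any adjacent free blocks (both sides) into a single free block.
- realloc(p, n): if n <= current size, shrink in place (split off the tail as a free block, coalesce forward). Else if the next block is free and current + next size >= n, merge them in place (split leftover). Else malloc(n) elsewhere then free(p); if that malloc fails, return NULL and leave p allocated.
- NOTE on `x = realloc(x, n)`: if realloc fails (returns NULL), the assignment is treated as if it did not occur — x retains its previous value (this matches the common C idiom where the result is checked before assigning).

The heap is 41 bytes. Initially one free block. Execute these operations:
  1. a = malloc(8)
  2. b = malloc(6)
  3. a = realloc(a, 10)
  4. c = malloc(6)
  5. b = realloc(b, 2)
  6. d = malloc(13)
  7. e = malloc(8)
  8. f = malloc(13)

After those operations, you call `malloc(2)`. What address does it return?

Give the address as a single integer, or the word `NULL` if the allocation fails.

Answer: 6

Derivation:
Op 1: a = malloc(8) -> a = 0; heap: [0-7 ALLOC][8-40 FREE]
Op 2: b = malloc(6) -> b = 8; heap: [0-7 ALLOC][8-13 ALLOC][14-40 FREE]
Op 3: a = realloc(a, 10) -> a = 14; heap: [0-7 FREE][8-13 ALLOC][14-23 ALLOC][24-40 FREE]
Op 4: c = malloc(6) -> c = 0; heap: [0-5 ALLOC][6-7 FREE][8-13 ALLOC][14-23 ALLOC][24-40 FREE]
Op 5: b = realloc(b, 2) -> b = 8; heap: [0-5 ALLOC][6-7 FREE][8-9 ALLOC][10-13 FREE][14-23 ALLOC][24-40 FREE]
Op 6: d = malloc(13) -> d = 24; heap: [0-5 ALLOC][6-7 FREE][8-9 ALLOC][10-13 FREE][14-23 ALLOC][24-36 ALLOC][37-40 FREE]
Op 7: e = malloc(8) -> e = NULL; heap: [0-5 ALLOC][6-7 FREE][8-9 ALLOC][10-13 FREE][14-23 ALLOC][24-36 ALLOC][37-40 FREE]
Op 8: f = malloc(13) -> f = NULL; heap: [0-5 ALLOC][6-7 FREE][8-9 ALLOC][10-13 FREE][14-23 ALLOC][24-36 ALLOC][37-40 FREE]
malloc(2): first-fit scan over [0-5 ALLOC][6-7 FREE][8-9 ALLOC][10-13 FREE][14-23 ALLOC][24-36 ALLOC][37-40 FREE] -> 6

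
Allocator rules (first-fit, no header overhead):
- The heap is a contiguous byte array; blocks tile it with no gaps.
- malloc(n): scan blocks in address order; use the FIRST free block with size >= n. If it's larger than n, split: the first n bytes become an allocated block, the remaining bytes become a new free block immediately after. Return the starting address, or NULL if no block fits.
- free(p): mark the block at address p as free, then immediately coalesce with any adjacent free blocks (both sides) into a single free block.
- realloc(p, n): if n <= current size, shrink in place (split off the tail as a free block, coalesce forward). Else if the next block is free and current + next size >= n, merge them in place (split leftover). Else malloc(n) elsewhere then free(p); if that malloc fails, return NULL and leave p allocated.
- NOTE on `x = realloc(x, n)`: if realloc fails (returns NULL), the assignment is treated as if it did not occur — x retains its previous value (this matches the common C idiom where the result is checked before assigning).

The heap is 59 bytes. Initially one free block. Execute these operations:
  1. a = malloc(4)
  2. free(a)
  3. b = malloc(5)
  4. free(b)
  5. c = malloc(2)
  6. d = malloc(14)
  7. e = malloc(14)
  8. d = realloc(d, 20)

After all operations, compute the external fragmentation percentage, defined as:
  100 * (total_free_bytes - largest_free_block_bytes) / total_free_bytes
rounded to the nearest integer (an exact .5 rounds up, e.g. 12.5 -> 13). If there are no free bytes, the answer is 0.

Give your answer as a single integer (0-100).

Op 1: a = malloc(4) -> a = 0; heap: [0-3 ALLOC][4-58 FREE]
Op 2: free(a) -> (freed a); heap: [0-58 FREE]
Op 3: b = malloc(5) -> b = 0; heap: [0-4 ALLOC][5-58 FREE]
Op 4: free(b) -> (freed b); heap: [0-58 FREE]
Op 5: c = malloc(2) -> c = 0; heap: [0-1 ALLOC][2-58 FREE]
Op 6: d = malloc(14) -> d = 2; heap: [0-1 ALLOC][2-15 ALLOC][16-58 FREE]
Op 7: e = malloc(14) -> e = 16; heap: [0-1 ALLOC][2-15 ALLOC][16-29 ALLOC][30-58 FREE]
Op 8: d = realloc(d, 20) -> d = 30; heap: [0-1 ALLOC][2-15 FREE][16-29 ALLOC][30-49 ALLOC][50-58 FREE]
Free blocks: [14 9] total_free=23 largest=14 -> 100*(23-14)/23 = 900/23 ≈ 39.130 -> rounds to 39

Answer: 39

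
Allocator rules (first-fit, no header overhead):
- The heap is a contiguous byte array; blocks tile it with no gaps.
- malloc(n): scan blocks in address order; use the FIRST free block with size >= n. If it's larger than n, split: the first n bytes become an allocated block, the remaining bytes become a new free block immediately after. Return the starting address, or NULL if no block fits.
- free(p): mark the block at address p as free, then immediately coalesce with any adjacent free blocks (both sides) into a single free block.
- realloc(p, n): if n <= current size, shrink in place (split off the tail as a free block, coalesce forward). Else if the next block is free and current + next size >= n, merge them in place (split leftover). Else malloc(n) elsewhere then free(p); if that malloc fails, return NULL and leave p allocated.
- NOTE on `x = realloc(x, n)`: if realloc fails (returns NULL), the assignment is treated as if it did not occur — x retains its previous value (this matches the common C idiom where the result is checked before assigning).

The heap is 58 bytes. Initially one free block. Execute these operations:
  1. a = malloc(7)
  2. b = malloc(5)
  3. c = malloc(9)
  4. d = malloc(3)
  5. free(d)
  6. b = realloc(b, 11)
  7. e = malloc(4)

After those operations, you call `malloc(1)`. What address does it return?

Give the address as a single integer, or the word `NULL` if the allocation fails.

Answer: 11

Derivation:
Op 1: a = malloc(7) -> a = 0; heap: [0-6 ALLOC][7-57 FREE]
Op 2: b = malloc(5) -> b = 7; heap: [0-6 ALLOC][7-11 ALLOC][12-57 FREE]
Op 3: c = malloc(9) -> c = 12; heap: [0-6 ALLOC][7-11 ALLOC][12-20 ALLOC][21-57 FREE]
Op 4: d = malloc(3) -> d = 21; heap: [0-6 ALLOC][7-11 ALLOC][12-20 ALLOC][21-23 ALLOC][24-57 FREE]
Op 5: free(d) -> (freed d); heap: [0-6 ALLOC][7-11 ALLOC][12-20 ALLOC][21-57 FREE]
Op 6: b = realloc(b, 11) -> b = 21; heap: [0-6 ALLOC][7-11 FREE][12-20 ALLOC][21-31 ALLOC][32-57 FREE]
Op 7: e = malloc(4) -> e = 7; heap: [0-6 ALLOC][7-10 ALLOC][11-11 FREE][12-20 ALLOC][21-31 ALLOC][32-57 FREE]
malloc(1): first-fit scan over [0-6 ALLOC][7-10 ALLOC][11-11 FREE][12-20 ALLOC][21-31 ALLOC][32-57 FREE] -> 11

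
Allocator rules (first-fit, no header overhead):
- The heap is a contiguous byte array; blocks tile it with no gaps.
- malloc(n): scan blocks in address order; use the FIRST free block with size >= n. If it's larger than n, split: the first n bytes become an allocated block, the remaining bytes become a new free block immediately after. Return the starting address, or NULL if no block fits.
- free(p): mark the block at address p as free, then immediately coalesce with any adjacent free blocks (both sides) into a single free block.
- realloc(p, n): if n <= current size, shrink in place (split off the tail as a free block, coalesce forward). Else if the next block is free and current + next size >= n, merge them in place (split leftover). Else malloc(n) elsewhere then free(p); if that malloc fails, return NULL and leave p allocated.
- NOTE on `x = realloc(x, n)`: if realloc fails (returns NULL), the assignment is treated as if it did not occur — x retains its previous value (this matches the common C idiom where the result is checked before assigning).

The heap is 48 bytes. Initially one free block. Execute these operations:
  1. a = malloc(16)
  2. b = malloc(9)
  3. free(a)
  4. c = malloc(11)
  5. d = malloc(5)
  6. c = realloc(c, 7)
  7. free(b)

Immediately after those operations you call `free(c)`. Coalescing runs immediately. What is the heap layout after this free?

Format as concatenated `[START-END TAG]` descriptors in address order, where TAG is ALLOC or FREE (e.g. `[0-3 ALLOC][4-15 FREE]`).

Op 1: a = malloc(16) -> a = 0; heap: [0-15 ALLOC][16-47 FREE]
Op 2: b = malloc(9) -> b = 16; heap: [0-15 ALLOC][16-24 ALLOC][25-47 FREE]
Op 3: free(a) -> (freed a); heap: [0-15 FREE][16-24 ALLOC][25-47 FREE]
Op 4: c = malloc(11) -> c = 0; heap: [0-10 ALLOC][11-15 FREE][16-24 ALLOC][25-47 FREE]
Op 5: d = malloc(5) -> d = 11; heap: [0-10 ALLOC][11-15 ALLOC][16-24 ALLOC][25-47 FREE]
Op 6: c = realloc(c, 7) -> c = 0; heap: [0-6 ALLOC][7-10 FREE][11-15 ALLOC][16-24 ALLOC][25-47 FREE]
Op 7: free(b) -> (freed b); heap: [0-6 ALLOC][7-10 FREE][11-15 ALLOC][16-47 FREE]
free(c): c = 0 -> block [0-6 ALLOC]; mark free, coalesce with adjacent free neighbors -> [0-10 FREE][11-15 ALLOC][16-47 FREE]

Answer: [0-10 FREE][11-15 ALLOC][16-47 FREE]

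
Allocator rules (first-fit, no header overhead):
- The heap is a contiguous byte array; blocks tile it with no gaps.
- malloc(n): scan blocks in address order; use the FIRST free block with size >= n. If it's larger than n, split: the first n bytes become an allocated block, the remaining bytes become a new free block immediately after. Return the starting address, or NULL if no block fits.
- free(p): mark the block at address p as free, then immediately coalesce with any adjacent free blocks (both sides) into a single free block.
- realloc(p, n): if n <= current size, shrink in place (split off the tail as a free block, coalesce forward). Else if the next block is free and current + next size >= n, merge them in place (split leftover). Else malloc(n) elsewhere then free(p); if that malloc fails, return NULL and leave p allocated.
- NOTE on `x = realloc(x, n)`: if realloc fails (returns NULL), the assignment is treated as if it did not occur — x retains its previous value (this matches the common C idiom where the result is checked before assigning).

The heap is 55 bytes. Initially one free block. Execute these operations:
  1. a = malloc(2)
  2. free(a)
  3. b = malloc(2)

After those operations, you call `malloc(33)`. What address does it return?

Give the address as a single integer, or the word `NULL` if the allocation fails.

Op 1: a = malloc(2) -> a = 0; heap: [0-1 ALLOC][2-54 FREE]
Op 2: free(a) -> (freed a); heap: [0-54 FREE]
Op 3: b = malloc(2) -> b = 0; heap: [0-1 ALLOC][2-54 FREE]
malloc(33): first-fit scan over [0-1 ALLOC][2-54 FREE] -> 2

Answer: 2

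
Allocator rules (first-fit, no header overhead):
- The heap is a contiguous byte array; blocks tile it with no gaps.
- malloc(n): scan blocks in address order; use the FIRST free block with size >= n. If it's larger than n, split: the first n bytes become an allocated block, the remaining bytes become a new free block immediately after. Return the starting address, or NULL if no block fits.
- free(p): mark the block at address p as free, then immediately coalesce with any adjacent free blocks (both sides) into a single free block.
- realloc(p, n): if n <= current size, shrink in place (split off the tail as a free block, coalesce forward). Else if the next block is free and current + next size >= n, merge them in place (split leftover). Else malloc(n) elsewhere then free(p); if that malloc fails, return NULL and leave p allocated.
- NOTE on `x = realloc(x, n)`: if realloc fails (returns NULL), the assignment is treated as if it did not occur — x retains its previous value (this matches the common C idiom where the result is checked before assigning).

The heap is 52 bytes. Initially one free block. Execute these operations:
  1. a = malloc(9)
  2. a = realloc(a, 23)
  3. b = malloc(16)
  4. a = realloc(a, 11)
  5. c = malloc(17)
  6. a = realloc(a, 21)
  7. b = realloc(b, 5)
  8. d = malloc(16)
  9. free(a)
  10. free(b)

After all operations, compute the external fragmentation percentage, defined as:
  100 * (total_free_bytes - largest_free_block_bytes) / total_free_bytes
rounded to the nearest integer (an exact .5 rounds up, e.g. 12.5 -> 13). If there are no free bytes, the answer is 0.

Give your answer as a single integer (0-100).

Answer: 22

Derivation:
Op 1: a = malloc(9) -> a = 0; heap: [0-8 ALLOC][9-51 FREE]
Op 2: a = realloc(a, 23) -> a = 0; heap: [0-22 ALLOC][23-51 FREE]
Op 3: b = malloc(16) -> b = 23; heap: [0-22 ALLOC][23-38 ALLOC][39-51 FREE]
Op 4: a = realloc(a, 11) -> a = 0; heap: [0-10 ALLOC][11-22 FREE][23-38 ALLOC][39-51 FREE]
Op 5: c = malloc(17) -> c = NULL; heap: [0-10 ALLOC][11-22 FREE][23-38 ALLOC][39-51 FREE]
Op 6: a = realloc(a, 21) -> a = 0; heap: [0-20 ALLOC][21-22 FREE][23-38 ALLOC][39-51 FREE]
Op 7: b = realloc(b, 5) -> b = 23; heap: [0-20 ALLOC][21-22 FREE][23-27 ALLOC][28-51 FREE]
Op 8: d = malloc(16) -> d = 28; heap: [0-20 ALLOC][21-22 FREE][23-27 ALLOC][28-43 ALLOC][44-51 FREE]
Op 9: free(a) -> (freed a); heap: [0-22 FREE][23-27 ALLOC][28-43 ALLOC][44-51 FREE]
Op 10: free(b) -> (freed b); heap: [0-27 FREE][28-43 ALLOC][44-51 FREE]
Free blocks: [28 8] total_free=36 largest=28 -> 100*(36-28)/36 = 800/36 ≈ 22.222 -> rounds to 22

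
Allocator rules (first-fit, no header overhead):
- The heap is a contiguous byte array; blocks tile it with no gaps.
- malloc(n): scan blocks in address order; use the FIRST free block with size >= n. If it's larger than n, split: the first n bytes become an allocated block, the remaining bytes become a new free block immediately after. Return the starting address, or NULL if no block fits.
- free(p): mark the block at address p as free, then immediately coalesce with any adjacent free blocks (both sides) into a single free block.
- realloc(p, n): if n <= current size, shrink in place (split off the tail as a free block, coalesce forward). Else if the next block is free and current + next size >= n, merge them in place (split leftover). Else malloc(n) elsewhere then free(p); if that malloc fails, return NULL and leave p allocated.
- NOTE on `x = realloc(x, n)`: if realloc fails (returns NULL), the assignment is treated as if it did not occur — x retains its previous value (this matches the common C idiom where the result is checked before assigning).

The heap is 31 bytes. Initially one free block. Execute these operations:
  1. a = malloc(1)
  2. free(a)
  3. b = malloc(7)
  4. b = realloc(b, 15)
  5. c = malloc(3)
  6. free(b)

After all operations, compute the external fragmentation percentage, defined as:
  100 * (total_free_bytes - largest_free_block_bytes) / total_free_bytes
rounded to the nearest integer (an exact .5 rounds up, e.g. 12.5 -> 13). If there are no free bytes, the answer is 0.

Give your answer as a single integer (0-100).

Op 1: a = malloc(1) -> a = 0; heap: [0-0 ALLOC][1-30 FREE]
Op 2: free(a) -> (freed a); heap: [0-30 FREE]
Op 3: b = malloc(7) -> b = 0; heap: [0-6 ALLOC][7-30 FREE]
Op 4: b = realloc(b, 15) -> b = 0; heap: [0-14 ALLOC][15-30 FREE]
Op 5: c = malloc(3) -> c = 15; heap: [0-14 ALLOC][15-17 ALLOC][18-30 FREE]
Op 6: free(b) -> (freed b); heap: [0-14 FREE][15-17 ALLOC][18-30 FREE]
Free blocks: [15 13] total_free=28 largest=15 -> 100*(28-15)/28 = 1300/28 ≈ 46.429 -> rounds to 46

Answer: 46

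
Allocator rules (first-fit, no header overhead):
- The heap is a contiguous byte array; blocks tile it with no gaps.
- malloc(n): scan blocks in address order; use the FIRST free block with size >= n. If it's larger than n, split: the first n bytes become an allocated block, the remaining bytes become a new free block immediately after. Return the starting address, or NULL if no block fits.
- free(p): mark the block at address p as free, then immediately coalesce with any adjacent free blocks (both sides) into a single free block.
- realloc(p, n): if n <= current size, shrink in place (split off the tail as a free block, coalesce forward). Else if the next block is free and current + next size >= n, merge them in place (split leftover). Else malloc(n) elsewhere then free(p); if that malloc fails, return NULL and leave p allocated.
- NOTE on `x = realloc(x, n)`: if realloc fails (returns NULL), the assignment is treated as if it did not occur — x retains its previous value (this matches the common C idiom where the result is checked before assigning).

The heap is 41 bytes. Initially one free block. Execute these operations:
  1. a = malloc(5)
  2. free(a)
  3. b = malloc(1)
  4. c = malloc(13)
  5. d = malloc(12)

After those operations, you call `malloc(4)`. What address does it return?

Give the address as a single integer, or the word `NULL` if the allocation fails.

Answer: 26

Derivation:
Op 1: a = malloc(5) -> a = 0; heap: [0-4 ALLOC][5-40 FREE]
Op 2: free(a) -> (freed a); heap: [0-40 FREE]
Op 3: b = malloc(1) -> b = 0; heap: [0-0 ALLOC][1-40 FREE]
Op 4: c = malloc(13) -> c = 1; heap: [0-0 ALLOC][1-13 ALLOC][14-40 FREE]
Op 5: d = malloc(12) -> d = 14; heap: [0-0 ALLOC][1-13 ALLOC][14-25 ALLOC][26-40 FREE]
malloc(4): first-fit scan over [0-0 ALLOC][1-13 ALLOC][14-25 ALLOC][26-40 FREE] -> 26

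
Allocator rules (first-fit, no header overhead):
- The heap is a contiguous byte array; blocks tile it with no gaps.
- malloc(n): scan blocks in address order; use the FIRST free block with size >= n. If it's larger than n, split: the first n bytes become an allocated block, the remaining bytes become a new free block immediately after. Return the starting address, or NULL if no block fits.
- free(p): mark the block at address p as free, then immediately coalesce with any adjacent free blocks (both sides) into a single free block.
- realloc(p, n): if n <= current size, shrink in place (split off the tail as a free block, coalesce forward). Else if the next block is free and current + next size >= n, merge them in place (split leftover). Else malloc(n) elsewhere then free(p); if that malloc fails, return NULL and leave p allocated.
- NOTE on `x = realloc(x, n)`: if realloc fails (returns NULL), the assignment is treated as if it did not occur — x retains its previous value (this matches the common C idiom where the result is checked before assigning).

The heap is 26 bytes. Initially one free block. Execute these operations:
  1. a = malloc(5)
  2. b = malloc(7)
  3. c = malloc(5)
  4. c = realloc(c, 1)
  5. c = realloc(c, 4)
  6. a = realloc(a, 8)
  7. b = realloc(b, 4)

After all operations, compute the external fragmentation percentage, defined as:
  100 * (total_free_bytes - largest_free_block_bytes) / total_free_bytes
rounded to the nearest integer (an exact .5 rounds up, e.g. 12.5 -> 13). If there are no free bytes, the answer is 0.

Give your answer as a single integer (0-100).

Answer: 50

Derivation:
Op 1: a = malloc(5) -> a = 0; heap: [0-4 ALLOC][5-25 FREE]
Op 2: b = malloc(7) -> b = 5; heap: [0-4 ALLOC][5-11 ALLOC][12-25 FREE]
Op 3: c = malloc(5) -> c = 12; heap: [0-4 ALLOC][5-11 ALLOC][12-16 ALLOC][17-25 FREE]
Op 4: c = realloc(c, 1) -> c = 12; heap: [0-4 ALLOC][5-11 ALLOC][12-12 ALLOC][13-25 FREE]
Op 5: c = realloc(c, 4) -> c = 12; heap: [0-4 ALLOC][5-11 ALLOC][12-15 ALLOC][16-25 FREE]
Op 6: a = realloc(a, 8) -> a = 16; heap: [0-4 FREE][5-11 ALLOC][12-15 ALLOC][16-23 ALLOC][24-25 FREE]
Op 7: b = realloc(b, 4) -> b = 5; heap: [0-4 FREE][5-8 ALLOC][9-11 FREE][12-15 ALLOC][16-23 ALLOC][24-25 FREE]
Free blocks: [5 3 2] total_free=10 largest=5 -> 100*(10-5)/10 = 500/10 = 50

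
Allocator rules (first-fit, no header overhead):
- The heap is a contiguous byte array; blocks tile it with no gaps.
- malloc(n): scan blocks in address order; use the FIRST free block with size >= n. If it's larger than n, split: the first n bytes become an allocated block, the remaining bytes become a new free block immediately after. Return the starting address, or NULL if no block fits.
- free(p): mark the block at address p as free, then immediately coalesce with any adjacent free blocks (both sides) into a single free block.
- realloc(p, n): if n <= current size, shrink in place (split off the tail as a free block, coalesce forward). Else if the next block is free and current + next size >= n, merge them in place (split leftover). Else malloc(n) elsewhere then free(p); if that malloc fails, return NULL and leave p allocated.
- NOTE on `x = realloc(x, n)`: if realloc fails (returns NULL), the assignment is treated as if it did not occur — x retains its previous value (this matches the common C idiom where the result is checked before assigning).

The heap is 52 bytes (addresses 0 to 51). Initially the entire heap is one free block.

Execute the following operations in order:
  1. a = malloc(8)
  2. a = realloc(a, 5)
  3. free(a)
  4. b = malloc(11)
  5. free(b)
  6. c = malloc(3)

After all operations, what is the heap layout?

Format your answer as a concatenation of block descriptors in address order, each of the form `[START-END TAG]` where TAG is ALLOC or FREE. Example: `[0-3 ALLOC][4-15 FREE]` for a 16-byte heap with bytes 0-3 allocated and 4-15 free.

Answer: [0-2 ALLOC][3-51 FREE]

Derivation:
Op 1: a = malloc(8) -> a = 0; heap: [0-7 ALLOC][8-51 FREE]
Op 2: a = realloc(a, 5) -> a = 0; heap: [0-4 ALLOC][5-51 FREE]
Op 3: free(a) -> (freed a); heap: [0-51 FREE]
Op 4: b = malloc(11) -> b = 0; heap: [0-10 ALLOC][11-51 FREE]
Op 5: free(b) -> (freed b); heap: [0-51 FREE]
Op 6: c = malloc(3) -> c = 0; heap: [0-2 ALLOC][3-51 FREE]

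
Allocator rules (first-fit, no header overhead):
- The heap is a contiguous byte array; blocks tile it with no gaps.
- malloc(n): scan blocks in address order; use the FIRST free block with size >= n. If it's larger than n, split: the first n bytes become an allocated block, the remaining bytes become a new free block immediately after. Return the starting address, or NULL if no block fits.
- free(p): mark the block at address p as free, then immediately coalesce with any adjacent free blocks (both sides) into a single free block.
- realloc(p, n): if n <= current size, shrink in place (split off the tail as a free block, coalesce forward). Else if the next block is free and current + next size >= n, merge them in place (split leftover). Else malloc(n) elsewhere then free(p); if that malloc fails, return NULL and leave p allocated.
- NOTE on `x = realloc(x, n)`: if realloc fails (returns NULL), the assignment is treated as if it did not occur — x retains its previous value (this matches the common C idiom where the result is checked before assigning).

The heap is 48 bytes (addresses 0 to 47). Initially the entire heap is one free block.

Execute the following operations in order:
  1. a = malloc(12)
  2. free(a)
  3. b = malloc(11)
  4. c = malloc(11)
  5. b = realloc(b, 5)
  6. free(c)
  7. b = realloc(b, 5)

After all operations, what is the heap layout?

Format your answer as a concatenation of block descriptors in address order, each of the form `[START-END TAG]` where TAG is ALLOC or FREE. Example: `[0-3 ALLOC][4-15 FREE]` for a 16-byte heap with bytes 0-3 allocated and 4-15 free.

Answer: [0-4 ALLOC][5-47 FREE]

Derivation:
Op 1: a = malloc(12) -> a = 0; heap: [0-11 ALLOC][12-47 FREE]
Op 2: free(a) -> (freed a); heap: [0-47 FREE]
Op 3: b = malloc(11) -> b = 0; heap: [0-10 ALLOC][11-47 FREE]
Op 4: c = malloc(11) -> c = 11; heap: [0-10 ALLOC][11-21 ALLOC][22-47 FREE]
Op 5: b = realloc(b, 5) -> b = 0; heap: [0-4 ALLOC][5-10 FREE][11-21 ALLOC][22-47 FREE]
Op 6: free(c) -> (freed c); heap: [0-4 ALLOC][5-47 FREE]
Op 7: b = realloc(b, 5) -> b = 0; heap: [0-4 ALLOC][5-47 FREE]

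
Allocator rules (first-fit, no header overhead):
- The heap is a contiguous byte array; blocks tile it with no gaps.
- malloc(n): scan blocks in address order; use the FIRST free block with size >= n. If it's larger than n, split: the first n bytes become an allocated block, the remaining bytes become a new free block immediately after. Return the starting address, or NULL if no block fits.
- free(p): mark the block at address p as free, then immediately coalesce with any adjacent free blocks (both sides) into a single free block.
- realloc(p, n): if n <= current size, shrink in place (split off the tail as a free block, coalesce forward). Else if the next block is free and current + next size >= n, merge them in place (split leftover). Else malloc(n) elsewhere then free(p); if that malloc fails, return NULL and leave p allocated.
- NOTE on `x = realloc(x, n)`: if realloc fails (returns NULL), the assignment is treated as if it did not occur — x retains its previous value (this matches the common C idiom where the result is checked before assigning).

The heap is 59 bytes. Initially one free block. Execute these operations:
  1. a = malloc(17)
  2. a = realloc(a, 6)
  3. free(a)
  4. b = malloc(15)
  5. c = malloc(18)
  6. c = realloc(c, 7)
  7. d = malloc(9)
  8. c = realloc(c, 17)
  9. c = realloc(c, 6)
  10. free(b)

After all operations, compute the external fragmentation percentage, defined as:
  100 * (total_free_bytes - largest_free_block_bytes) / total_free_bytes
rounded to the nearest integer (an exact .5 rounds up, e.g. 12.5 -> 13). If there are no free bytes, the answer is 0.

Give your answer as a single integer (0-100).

Answer: 50

Derivation:
Op 1: a = malloc(17) -> a = 0; heap: [0-16 ALLOC][17-58 FREE]
Op 2: a = realloc(a, 6) -> a = 0; heap: [0-5 ALLOC][6-58 FREE]
Op 3: free(a) -> (freed a); heap: [0-58 FREE]
Op 4: b = malloc(15) -> b = 0; heap: [0-14 ALLOC][15-58 FREE]
Op 5: c = malloc(18) -> c = 15; heap: [0-14 ALLOC][15-32 ALLOC][33-58 FREE]
Op 6: c = realloc(c, 7) -> c = 15; heap: [0-14 ALLOC][15-21 ALLOC][22-58 FREE]
Op 7: d = malloc(9) -> d = 22; heap: [0-14 ALLOC][15-21 ALLOC][22-30 ALLOC][31-58 FREE]
Op 8: c = realloc(c, 17) -> c = 31; heap: [0-14 ALLOC][15-21 FREE][22-30 ALLOC][31-47 ALLOC][48-58 FREE]
Op 9: c = realloc(c, 6) -> c = 31; heap: [0-14 ALLOC][15-21 FREE][22-30 ALLOC][31-36 ALLOC][37-58 FREE]
Op 10: free(b) -> (freed b); heap: [0-21 FREE][22-30 ALLOC][31-36 ALLOC][37-58 FREE]
Free blocks: [22 22] total_free=44 largest=22 -> 100*(44-22)/44 = 2200/44 = 50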